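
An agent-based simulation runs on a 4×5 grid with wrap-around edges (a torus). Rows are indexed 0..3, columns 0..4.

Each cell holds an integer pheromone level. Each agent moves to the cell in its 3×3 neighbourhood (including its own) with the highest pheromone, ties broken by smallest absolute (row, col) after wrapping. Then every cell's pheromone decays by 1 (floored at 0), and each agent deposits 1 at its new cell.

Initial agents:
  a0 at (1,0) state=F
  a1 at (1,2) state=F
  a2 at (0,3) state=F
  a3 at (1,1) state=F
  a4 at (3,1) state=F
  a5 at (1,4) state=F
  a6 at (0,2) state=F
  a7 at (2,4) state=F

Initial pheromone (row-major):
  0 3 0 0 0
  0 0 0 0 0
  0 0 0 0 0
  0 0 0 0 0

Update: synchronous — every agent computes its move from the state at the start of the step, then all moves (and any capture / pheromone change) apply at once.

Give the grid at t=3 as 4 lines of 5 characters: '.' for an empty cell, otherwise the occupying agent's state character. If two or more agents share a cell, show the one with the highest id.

.F...
.....
.....
.....

t=1: a0@(0,1) a1@(0,1) a2@(0,2) a3@(0,1) a4@(0,1) a5@(0,0) a6@(0,1) a7@(1,0) | pheromone: 1 7 1 0 0 / 1 0 0 0 0 / 0 0 0 0 0 / 0 0 0 0 0
t=2: a0@(0,1) a1@(0,1) a2@(0,1) a3@(0,1) a4@(0,1) a5@(0,1) a6@(0,1) a7@(0,1) | pheromone: 0 14 0 0 0 / 0 0 0 0 0 / 0 0 0 0 0 / 0 0 0 0 0
t=3: a0@(0,1) a1@(0,1) a2@(0,1) a3@(0,1) a4@(0,1) a5@(0,1) a6@(0,1) a7@(0,1) | pheromone: 0 21 0 0 0 / 0 0 0 0 0 / 0 0 0 0 0 / 0 0 0 0 0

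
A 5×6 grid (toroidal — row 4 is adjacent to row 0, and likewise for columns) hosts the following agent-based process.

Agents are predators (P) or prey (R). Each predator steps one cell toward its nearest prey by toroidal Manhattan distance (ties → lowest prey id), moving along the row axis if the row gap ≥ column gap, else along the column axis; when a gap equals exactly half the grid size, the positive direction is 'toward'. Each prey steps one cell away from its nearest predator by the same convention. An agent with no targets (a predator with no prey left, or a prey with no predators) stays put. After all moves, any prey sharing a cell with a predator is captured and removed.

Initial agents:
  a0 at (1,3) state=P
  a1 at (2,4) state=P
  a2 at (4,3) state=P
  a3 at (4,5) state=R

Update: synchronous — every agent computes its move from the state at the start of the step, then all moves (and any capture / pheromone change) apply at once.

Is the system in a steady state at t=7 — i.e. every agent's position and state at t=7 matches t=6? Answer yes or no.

t=1: a0@(0,3):P a1@(3,4):P a2@(4,4):P a3@(4,0):R
t=2: a0@(0,4):P a1@(3,5):P a2@(4,5):P a3@(4,1):R
t=3: a0@(0,5):P a1@(3,0):P a2@(4,0):P a3@(4,2):R
t=4: a0@(0,0):P a1@(3,1):P a2@(4,1):P a3@(4,3):R
t=5: a0@(0,1):P a1@(3,2):P a2@(4,2):P a3@(4,4):R
t=6: a0@(0,2):P a1@(3,3):P a2@(4,3):P a3@(4,5):R
t=7: a0@(0,3):P a1@(3,4):P a2@(4,4):P a3@(4,0):R

no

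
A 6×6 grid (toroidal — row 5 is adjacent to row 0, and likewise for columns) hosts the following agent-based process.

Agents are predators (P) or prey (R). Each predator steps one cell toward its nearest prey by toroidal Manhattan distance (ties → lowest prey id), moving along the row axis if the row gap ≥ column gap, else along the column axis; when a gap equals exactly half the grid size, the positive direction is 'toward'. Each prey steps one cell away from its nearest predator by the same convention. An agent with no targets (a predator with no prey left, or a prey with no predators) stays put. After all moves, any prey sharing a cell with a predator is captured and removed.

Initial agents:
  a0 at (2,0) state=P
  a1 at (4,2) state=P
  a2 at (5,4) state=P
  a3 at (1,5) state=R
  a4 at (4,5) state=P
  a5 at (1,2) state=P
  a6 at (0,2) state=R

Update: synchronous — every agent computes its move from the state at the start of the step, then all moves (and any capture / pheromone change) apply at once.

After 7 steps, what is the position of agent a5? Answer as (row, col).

t=1: a0@(1,0):P a1@(5,2):P a2@(0,4):P a3@(0,5):R a4@(5,5):P a5@(0,2):P
t=2: a0@(0,0):P a1@(5,3):P a2@(0,5):P a4@(0,5):P a5@(0,3):P
t=3: (unchanged — steady state)

(0, 3)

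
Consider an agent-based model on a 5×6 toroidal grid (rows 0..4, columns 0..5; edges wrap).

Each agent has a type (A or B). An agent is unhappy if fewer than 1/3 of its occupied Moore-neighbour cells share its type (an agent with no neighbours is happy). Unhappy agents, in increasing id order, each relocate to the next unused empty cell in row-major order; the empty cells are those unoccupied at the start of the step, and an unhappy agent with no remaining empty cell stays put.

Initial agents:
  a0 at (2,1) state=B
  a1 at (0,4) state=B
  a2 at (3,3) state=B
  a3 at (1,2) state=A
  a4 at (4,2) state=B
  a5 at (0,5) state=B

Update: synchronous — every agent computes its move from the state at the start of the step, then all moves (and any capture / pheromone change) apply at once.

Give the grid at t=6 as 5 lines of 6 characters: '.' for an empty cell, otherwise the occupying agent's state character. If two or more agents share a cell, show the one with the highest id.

B.A.BB
......
......
...B..
..B...

t=1: a0@(0,0):B a1@(0,4):B a2@(3,3):B a3@(0,1):A a4@(4,2):B a5@(0,5):B
t=2: a0@(0,0):B a1@(0,4):B a2@(3,3):B a3@(0,2):A a4@(4,2):B a5@(0,5):B
t=3: a0@(0,0):B a1@(0,4):B a2@(3,3):B a3@(0,1):A a4@(4,2):B a5@(0,5):B
t=4: a0@(0,0):B a1@(0,4):B a2@(3,3):B a3@(0,2):A a4@(4,2):B a5@(0,5):B
t=5: a0@(0,0):B a1@(0,4):B a2@(3,3):B a3@(0,1):A a4@(4,2):B a5@(0,5):B
t=6: a0@(0,0):B a1@(0,4):B a2@(3,3):B a3@(0,2):A a4@(4,2):B a5@(0,5):B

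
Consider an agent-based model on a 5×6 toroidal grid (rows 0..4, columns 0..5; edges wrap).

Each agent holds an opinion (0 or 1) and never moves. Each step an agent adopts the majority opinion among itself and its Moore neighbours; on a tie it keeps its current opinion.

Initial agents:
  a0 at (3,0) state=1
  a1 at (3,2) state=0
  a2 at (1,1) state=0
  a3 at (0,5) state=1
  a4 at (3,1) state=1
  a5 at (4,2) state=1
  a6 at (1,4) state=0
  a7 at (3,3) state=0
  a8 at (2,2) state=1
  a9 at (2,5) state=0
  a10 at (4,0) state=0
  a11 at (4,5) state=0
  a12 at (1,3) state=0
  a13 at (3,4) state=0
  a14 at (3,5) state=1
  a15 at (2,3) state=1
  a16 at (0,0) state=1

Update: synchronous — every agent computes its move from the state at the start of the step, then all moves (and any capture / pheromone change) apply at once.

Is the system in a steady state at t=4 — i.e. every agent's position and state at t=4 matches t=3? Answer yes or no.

t=1: a0@(3,0):1 a1@(3,2):1 a2@(1,1):1 a3@(0,5):0 a4@(3,1):1 a5@(4,2):1 a6@(1,4):0 a7@(3,3):0 a8@(2,2):0 a9@(2,5):0 a10@(4,0):1 a11@(4,5):1 a12@(1,3):0 a13@(3,4):0 a14@(3,5):0 a15@(2,3):0 a16@(0,0):0
t=2: a0@(3,0):1 a1@(3,2):1 a2@(1,1):0 a3@(0,5):0 a4@(3,1):1 a5@(4,2):1 a6@(1,4):0 a7@(3,3):0 a8@(2,2):0 a9@(2,5):0 a10@(4,0):1 a11@(4,5):0 a12@(1,3):0 a13@(3,4):0 a14@(3,5):0 a15@(2,3):0 a16@(0,0):1
t=3: a0@(3,0):1 a1@(3,2):1 a2@(1,1):0 a3@(0,5):0 a4@(3,1):1 a5@(4,2):1 a6@(1,4):0 a7@(3,3):0 a8@(2,2):0 a9@(2,5):0 a10@(4,0):1 a11@(4,5):0 a12@(1,3):0 a13@(3,4):0 a14@(3,5):0 a15@(2,3):0 a16@(0,0):0
t=4: a0@(3,0):1 a1@(3,2):1 a2@(1,1):0 a3@(0,5):0 a4@(3,1):1 a5@(4,2):1 a6@(1,4):0 a7@(3,3):0 a8@(2,2):0 a9@(2,5):0 a10@(4,0):0 a11@(4,5):0 a12@(1,3):0 a13@(3,4):0 a14@(3,5):0 a15@(2,3):0 a16@(0,0):0

no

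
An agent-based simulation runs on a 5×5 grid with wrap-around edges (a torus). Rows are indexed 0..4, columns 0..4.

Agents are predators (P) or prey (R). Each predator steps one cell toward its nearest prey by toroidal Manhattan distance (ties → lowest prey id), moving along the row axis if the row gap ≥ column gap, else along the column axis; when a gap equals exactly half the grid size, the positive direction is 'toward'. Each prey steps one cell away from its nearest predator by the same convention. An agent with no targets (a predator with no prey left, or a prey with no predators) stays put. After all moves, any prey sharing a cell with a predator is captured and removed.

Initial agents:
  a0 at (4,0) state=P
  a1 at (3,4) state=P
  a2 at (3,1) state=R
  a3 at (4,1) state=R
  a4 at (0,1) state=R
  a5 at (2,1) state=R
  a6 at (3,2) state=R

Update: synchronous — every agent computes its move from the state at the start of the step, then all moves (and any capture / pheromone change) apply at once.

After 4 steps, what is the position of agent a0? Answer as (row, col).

(4, 4)

t=1: a0@(4,1):P a1@(3,0):P a2@(2,1):R a3@(4,2):R a4@(1,1):R a5@(1,1):R a6@(3,1):R
t=2: a0@(4,2):P a1@(3,1):P a2@(1,1):R a3@(4,3):R a4@(2,1):R a5@(2,1):R a6@(2,1):R
t=3: a0@(4,3):P a1@(2,1):P a2@(0,1):R a3@(4,4):R a4@(1,1):R a5@(1,1):R a6@(1,1):R
t=4: a0@(4,4):P a1@(1,1):P a2@(4,1):R a3@(4,0):R a4@(0,1):R a5@(0,1):R a6@(0,1):R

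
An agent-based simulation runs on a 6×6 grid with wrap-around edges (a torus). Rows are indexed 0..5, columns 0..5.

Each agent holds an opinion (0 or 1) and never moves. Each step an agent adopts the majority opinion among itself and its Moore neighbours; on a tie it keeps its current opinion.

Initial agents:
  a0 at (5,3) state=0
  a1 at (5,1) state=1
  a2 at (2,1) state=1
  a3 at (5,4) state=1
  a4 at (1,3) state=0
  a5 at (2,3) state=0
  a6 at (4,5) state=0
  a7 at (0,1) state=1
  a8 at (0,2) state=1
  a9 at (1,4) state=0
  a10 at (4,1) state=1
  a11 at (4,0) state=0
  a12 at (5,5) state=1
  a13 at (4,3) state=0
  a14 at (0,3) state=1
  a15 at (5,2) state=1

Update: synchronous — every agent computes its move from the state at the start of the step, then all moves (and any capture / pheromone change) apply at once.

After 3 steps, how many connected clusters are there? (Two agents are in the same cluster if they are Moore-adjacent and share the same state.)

3

t=1: a0@(5,3):1 a1@(5,1):1 a2@(2,1):1 a3@(5,4):1 a4@(1,3):0 a5@(2,3):0 a6@(4,5):0 a7@(0,1):1 a8@(0,2):1 a9@(1,4):0 a10@(4,1):1 a11@(4,0):1 a12@(5,5):1 a13@(4,3):0 a14@(0,3):1 a15@(5,2):1
t=2: a0@(5,3):1 a1@(5,1):1 a2@(2,1):1 a3@(5,4):1 a4@(1,3):0 a5@(2,3):0 a6@(4,5):1 a7@(0,1):1 a8@(0,2):1 a9@(1,4):0 a10@(4,1):1 a11@(4,0):1 a12@(5,5):1 a13@(4,3):1 a14@(0,3):1 a15@(5,2):1
t=3: (unchanged — steady state)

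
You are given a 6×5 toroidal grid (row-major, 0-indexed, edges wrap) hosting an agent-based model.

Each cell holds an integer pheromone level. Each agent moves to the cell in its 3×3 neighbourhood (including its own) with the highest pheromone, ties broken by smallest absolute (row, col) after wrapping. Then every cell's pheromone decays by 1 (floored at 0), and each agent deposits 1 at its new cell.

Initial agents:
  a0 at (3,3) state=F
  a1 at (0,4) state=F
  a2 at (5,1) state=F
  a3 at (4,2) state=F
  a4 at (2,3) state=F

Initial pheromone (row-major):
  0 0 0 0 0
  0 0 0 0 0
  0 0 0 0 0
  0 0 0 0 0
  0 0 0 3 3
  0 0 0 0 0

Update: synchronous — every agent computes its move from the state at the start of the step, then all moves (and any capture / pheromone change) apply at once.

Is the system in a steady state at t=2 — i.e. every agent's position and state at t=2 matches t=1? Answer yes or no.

yes

t=1: a0@(4,3) a1@(0,0) a2@(0,0) a3@(4,3) a4@(1,2) | pheromone: 2 0 0 0 0 / 0 0 1 0 0 / 0 0 0 0 0 / 0 0 0 0 0 / 0 0 0 4 2 / 0 0 0 0 0
t=2: a0@(4,3) a1@(0,0) a2@(0,0) a3@(4,3) a4@(1,2) | pheromone: 3 0 0 0 0 / 0 0 1 0 0 / 0 0 0 0 0 / 0 0 0 0 0 / 0 0 0 5 1 / 0 0 0 0 0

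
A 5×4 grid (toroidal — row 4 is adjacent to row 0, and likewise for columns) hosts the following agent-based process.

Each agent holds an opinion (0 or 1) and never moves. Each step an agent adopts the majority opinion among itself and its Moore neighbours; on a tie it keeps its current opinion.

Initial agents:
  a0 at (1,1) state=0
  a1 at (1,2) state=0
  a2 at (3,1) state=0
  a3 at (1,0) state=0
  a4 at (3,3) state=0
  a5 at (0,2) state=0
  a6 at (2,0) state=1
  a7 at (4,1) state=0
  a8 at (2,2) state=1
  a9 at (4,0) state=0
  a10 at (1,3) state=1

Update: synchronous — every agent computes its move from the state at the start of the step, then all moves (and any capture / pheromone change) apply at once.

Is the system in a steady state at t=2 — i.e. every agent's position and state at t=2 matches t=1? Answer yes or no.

no

t=1: a0@(1,1):0 a1@(1,2):0 a2@(3,1):0 a3@(1,0):0 a4@(3,3):0 a5@(0,2):0 a6@(2,0):0 a7@(4,1):0 a8@(2,2):0 a9@(4,0):0 a10@(1,3):1
t=2: a0@(1,1):0 a1@(1,2):0 a2@(3,1):0 a3@(1,0):0 a4@(3,3):0 a5@(0,2):0 a6@(2,0):0 a7@(4,1):0 a8@(2,2):0 a9@(4,0):0 a10@(1,3):0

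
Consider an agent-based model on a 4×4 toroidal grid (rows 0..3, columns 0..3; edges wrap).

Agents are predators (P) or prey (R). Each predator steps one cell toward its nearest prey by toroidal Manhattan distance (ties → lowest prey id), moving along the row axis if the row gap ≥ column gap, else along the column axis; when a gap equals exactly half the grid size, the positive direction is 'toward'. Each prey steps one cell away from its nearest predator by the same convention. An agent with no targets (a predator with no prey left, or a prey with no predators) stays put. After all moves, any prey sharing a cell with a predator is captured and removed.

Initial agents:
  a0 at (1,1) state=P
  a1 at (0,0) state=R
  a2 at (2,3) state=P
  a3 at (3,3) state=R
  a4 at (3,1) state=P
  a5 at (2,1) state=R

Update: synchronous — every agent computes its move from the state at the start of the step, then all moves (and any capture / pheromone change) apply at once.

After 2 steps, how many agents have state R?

t=1: a0@(2,1):P a1@(3,0):R a2@(3,3):P a3@(0,3):R a4@(2,1):P a5@(3,1):R
t=2: a0@(3,1):P a2@(3,0):P a3@(1,3):R a4@(3,1):P a5@(0,1):R

2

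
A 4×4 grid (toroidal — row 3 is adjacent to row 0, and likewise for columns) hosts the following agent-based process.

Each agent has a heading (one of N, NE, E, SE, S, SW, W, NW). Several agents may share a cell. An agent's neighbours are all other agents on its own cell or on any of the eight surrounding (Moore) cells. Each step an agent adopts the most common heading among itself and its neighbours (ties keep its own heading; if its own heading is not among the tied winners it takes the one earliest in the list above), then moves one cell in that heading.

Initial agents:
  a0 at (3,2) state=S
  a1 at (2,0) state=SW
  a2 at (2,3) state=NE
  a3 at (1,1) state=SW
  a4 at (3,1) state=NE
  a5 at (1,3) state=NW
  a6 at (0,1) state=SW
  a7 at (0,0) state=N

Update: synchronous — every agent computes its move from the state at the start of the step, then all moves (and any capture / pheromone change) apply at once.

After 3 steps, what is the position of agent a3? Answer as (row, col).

t=1: a0@(2,3):NE a1@(3,3):SW a2@(1,0):NE a3@(2,0):SW a4@(0,0):SW a5@(0,2):NW a6@(1,0):SW a7@(1,3):SW
t=2: a0@(3,2):SW a1@(0,2):SW a2@(2,3):SW a3@(3,3):SW a4@(1,3):SW a5@(1,1):SW a6@(2,3):SW a7@(2,2):SW
t=3: a0@(0,1):SW a1@(1,1):SW a2@(3,2):SW a3@(0,2):SW a4@(2,2):SW a5@(2,0):SW a6@(3,2):SW a7@(3,1):SW

(0, 2)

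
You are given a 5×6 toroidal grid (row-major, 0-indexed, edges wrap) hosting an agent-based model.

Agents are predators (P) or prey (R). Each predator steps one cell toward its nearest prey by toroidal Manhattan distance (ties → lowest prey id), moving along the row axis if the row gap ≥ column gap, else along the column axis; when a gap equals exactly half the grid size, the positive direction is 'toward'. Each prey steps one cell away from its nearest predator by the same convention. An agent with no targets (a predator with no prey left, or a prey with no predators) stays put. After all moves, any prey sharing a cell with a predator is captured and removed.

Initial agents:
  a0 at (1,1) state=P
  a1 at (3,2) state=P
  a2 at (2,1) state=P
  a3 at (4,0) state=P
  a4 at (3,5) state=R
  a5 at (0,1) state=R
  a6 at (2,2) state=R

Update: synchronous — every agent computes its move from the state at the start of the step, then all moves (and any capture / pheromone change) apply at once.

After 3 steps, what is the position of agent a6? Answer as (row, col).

(4, 2)

t=1: a0@(0,1):P a1@(2,2):P a2@(2,2):P a3@(3,0):P a4@(2,5):R a5@(4,1):R a6@(1,2):R
t=2: a0@(4,1):P a1@(1,2):P a2@(1,2):P a3@(2,0):P a4@(1,5):R a5@(3,1):R a6@(0,2):R
t=3: a0@(3,1):P a1@(0,2):P a2@(0,2):P a3@(1,0):P a4@(0,5):R a5@(2,1):R a6@(4,2):R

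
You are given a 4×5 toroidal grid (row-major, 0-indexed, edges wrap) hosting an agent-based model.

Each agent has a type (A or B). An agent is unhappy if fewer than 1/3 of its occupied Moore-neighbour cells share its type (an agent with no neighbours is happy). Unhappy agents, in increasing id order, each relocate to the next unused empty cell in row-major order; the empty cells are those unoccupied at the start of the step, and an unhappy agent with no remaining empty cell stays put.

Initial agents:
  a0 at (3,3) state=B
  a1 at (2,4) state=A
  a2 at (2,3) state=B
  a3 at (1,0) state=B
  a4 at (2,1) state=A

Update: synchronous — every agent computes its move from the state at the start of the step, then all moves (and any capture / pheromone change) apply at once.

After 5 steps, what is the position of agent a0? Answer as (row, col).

t=1: a0@(3,3):B a1@(0,0):A a2@(2,3):B a3@(0,1):B a4@(0,2):A
t=2: a0@(3,3):B a1@(0,3):A a2@(2,3):B a3@(0,4):B a4@(1,0):A
t=3: a0@(3,3):B a1@(0,0):A a2@(2,3):B a3@(0,4):B a4@(0,1):A
t=4: (unchanged — steady state)

(3, 3)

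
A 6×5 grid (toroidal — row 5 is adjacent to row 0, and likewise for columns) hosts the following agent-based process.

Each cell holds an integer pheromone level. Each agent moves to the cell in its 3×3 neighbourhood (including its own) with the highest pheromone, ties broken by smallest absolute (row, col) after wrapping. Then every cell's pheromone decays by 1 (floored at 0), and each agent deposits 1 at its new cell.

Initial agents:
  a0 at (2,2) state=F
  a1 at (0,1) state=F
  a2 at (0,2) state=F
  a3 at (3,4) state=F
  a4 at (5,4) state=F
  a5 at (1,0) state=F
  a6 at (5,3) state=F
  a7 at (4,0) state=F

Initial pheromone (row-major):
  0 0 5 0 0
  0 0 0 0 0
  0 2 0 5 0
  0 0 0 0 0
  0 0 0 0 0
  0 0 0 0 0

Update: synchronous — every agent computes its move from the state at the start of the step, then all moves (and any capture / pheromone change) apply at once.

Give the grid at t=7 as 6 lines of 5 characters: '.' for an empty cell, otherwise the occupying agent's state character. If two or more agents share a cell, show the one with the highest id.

F.F..
.....
.F.F.
.....
.....
.....

t=1: a0@(2,3) a1@(0,2) a2@(0,2) a3@(2,3) a4@(0,0) a5@(2,1) a6@(0,2) a7@(3,0) | pheromone: 1 0 7 0 0 / 0 0 0 0 0 / 0 2 0 6 0 / 1 0 0 0 0 / 0 0 0 0 0 / 0 0 0 0 0
t=2: a0@(2,3) a1@(0,2) a2@(0,2) a3@(2,3) a4@(0,0) a5@(2,1) a6@(0,2) a7@(2,1) | pheromone: 1 0 9 0 0 / 0 0 0 0 0 / 0 3 0 7 0 / 0 0 0 0 0 / 0 0 0 0 0 / 0 0 0 0 0
t=3: a0@(2,3) a1@(0,2) a2@(0,2) a3@(2,3) a4@(0,0) a5@(2,1) a6@(0,2) a7@(2,1) | pheromone: 1 0 11 0 0 / 0 0 0 0 0 / 0 4 0 8 0 / 0 0 0 0 0 / 0 0 0 0 0 / 0 0 0 0 0
t=4: a0@(2,3) a1@(0,2) a2@(0,2) a3@(2,3) a4@(0,0) a5@(2,1) a6@(0,2) a7@(2,1) | pheromone: 1 0 13 0 0 / 0 0 0 0 0 / 0 5 0 9 0 / 0 0 0 0 0 / 0 0 0 0 0 / 0 0 0 0 0
t=5: a0@(2,3) a1@(0,2) a2@(0,2) a3@(2,3) a4@(0,0) a5@(2,1) a6@(0,2) a7@(2,1) | pheromone: 1 0 15 0 0 / 0 0 0 0 0 / 0 6 0 10 0 / 0 0 0 0 0 / 0 0 0 0 0 / 0 0 0 0 0
t=6: a0@(2,3) a1@(0,2) a2@(0,2) a3@(2,3) a4@(0,0) a5@(2,1) a6@(0,2) a7@(2,1) | pheromone: 1 0 17 0 0 / 0 0 0 0 0 / 0 7 0 11 0 / 0 0 0 0 0 / 0 0 0 0 0 / 0 0 0 0 0
t=7: a0@(2,3) a1@(0,2) a2@(0,2) a3@(2,3) a4@(0,0) a5@(2,1) a6@(0,2) a7@(2,1) | pheromone: 1 0 19 0 0 / 0 0 0 0 0 / 0 8 0 12 0 / 0 0 0 0 0 / 0 0 0 0 0 / 0 0 0 0 0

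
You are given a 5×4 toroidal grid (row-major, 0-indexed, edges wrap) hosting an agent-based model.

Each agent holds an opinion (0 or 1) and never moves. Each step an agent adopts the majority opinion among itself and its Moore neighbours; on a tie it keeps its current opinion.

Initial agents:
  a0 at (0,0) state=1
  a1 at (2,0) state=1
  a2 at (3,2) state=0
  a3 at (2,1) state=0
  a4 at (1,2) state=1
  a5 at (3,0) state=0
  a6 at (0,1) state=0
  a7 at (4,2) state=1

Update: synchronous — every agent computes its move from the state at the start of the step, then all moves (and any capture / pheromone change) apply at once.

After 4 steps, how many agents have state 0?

t=1: a0@(0,0):1 a1@(2,0):0 a2@(3,2):0 a3@(2,1):0 a4@(1,2):0 a5@(3,0):0 a6@(0,1):1 a7@(4,2):0
t=2: (unchanged — steady state)

6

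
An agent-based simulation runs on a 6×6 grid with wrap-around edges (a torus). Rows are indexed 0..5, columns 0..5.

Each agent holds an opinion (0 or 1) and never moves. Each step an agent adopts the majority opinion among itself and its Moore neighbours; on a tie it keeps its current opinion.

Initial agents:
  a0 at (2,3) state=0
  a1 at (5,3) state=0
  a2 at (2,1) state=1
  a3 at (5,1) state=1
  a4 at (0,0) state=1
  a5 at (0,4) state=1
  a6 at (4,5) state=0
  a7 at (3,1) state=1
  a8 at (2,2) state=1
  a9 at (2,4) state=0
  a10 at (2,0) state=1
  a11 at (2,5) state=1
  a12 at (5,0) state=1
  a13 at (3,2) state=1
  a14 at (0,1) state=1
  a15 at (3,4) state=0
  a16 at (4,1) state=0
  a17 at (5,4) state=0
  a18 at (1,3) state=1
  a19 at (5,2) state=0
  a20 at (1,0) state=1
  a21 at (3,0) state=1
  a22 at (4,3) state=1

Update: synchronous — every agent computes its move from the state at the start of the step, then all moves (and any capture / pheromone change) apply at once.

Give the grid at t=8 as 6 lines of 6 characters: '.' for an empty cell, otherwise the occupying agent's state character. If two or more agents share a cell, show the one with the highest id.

11..1.
1..1..
111001
111.0.
.1.0.0
11000.

t=1: a0@(2,3):0 a1@(5,3):0 a2@(2,1):1 a3@(5,1):1 a4@(0,0):1 a5@(0,4):1 a6@(4,5):0 a7@(3,1):1 a8@(2,2):1 a9@(2,4):0 a10@(2,0):1 a11@(2,5):1 a12@(5,0):1 a13@(3,2):1 a14@(0,1):1 a15@(3,4):0 a16@(4,1):1 a17@(5,4):0 a18@(1,3):1 a19@(5,2):0 a20@(1,0):1 a21@(3,0):1 a22@(4,3):0
t=2: (unchanged — steady state)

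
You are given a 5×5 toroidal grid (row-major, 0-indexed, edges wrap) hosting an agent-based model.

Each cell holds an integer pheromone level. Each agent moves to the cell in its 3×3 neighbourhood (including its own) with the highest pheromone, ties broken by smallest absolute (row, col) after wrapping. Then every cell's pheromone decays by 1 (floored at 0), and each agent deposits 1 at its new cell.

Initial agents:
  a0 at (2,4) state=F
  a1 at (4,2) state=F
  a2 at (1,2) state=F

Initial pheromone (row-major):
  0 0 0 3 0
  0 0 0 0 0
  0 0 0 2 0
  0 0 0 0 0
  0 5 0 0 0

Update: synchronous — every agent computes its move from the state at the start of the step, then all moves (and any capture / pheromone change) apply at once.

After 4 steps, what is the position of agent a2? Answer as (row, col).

(0, 3)

t=1: a0@(2,3) a1@(4,1) a2@(0,3) | pheromone: 0 0 0 3 0 / 0 0 0 0 0 / 0 0 0 2 0 / 0 0 0 0 0 / 0 5 0 0 0
t=2: (unchanged — steady state)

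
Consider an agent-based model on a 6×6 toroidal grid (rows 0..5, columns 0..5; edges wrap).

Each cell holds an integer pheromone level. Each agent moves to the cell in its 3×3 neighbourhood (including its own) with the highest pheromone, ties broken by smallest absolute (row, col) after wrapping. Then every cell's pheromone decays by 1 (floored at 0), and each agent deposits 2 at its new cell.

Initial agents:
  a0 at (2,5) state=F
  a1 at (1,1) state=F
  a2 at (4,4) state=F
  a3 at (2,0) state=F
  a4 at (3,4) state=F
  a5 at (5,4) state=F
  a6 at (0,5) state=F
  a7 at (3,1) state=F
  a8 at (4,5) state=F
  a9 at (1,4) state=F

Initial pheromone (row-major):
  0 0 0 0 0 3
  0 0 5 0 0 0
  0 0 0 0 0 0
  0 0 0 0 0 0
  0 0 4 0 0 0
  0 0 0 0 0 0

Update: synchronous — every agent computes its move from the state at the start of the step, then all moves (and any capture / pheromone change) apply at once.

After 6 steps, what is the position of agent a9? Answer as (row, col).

t=1: a0@(1,0) a1@(1,2) a2@(3,3) a3@(1,0) a4@(2,3) a5@(0,5) a6@(0,5) a7@(4,2) a8@(3,0) a9@(0,5) | pheromone: 0 0 0 0 0 8 / 4 0 6 0 0 0 / 0 0 0 2 0 0 / 2 0 0 2 0 0 / 0 0 5 0 0 0 / 0 0 0 0 0 0
t=2: a0@(0,5) a1@(1,2) a2@(4,2) a3@(0,5) a4@(1,2) a5@(0,5) a6@(0,5) a7@(4,2) a8@(3,0) a9@(0,5) | pheromone: 0 0 0 0 0 17 / 3 0 9 0 0 0 / 0 0 0 1 0 0 / 3 0 0 1 0 0 / 0 0 8 0 0 0 / 0 0 0 0 0 0
t=3: a0@(0,5) a1@(1,2) a2@(4,2) a3@(0,5) a4@(1,2) a5@(0,5) a6@(0,5) a7@(4,2) a8@(3,0) a9@(0,5) | pheromone: 0 0 0 0 0 26 / 2 0 12 0 0 0 / 0 0 0 0 0 0 / 4 0 0 0 0 0 / 0 0 11 0 0 0 / 0 0 0 0 0 0
t=4: a0@(0,5) a1@(1,2) a2@(4,2) a3@(0,5) a4@(1,2) a5@(0,5) a6@(0,5) a7@(4,2) a8@(3,0) a9@(0,5) | pheromone: 0 0 0 0 0 35 / 1 0 15 0 0 0 / 0 0 0 0 0 0 / 5 0 0 0 0 0 / 0 0 14 0 0 0 / 0 0 0 0 0 0
t=5: a0@(0,5) a1@(1,2) a2@(4,2) a3@(0,5) a4@(1,2) a5@(0,5) a6@(0,5) a7@(4,2) a8@(3,0) a9@(0,5) | pheromone: 0 0 0 0 0 44 / 0 0 18 0 0 0 / 0 0 0 0 0 0 / 6 0 0 0 0 0 / 0 0 17 0 0 0 / 0 0 0 0 0 0
t=6: a0@(0,5) a1@(1,2) a2@(4,2) a3@(0,5) a4@(1,2) a5@(0,5) a6@(0,5) a7@(4,2) a8@(3,0) a9@(0,5) | pheromone: 0 0 0 0 0 53 / 0 0 21 0 0 0 / 0 0 0 0 0 0 / 7 0 0 0 0 0 / 0 0 20 0 0 0 / 0 0 0 0 0 0

(0, 5)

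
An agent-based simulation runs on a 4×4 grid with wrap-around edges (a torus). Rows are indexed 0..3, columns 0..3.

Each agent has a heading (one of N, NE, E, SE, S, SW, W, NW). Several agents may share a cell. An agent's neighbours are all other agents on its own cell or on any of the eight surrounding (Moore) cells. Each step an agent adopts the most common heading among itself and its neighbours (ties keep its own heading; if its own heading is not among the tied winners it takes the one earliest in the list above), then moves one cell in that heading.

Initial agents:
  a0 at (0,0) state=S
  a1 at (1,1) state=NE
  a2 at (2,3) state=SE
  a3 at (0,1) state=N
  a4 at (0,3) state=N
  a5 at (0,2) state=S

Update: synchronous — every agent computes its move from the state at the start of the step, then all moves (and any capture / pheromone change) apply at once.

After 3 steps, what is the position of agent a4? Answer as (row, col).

(1, 3)

t=1: a0@(3,0):N a1@(2,1):S a2@(3,0):SE a3@(1,1):S a4@(1,3):S a5@(3,2):N
t=2: a0@(2,0):N a1@(3,1):S a2@(0,1):SE a3@(2,1):S a4@(2,3):S a5@(2,2):N
t=3: a0@(3,0):S a1@(0,1):S a2@(1,2):SE a3@(3,1):S a4@(1,3):N a5@(3,2):S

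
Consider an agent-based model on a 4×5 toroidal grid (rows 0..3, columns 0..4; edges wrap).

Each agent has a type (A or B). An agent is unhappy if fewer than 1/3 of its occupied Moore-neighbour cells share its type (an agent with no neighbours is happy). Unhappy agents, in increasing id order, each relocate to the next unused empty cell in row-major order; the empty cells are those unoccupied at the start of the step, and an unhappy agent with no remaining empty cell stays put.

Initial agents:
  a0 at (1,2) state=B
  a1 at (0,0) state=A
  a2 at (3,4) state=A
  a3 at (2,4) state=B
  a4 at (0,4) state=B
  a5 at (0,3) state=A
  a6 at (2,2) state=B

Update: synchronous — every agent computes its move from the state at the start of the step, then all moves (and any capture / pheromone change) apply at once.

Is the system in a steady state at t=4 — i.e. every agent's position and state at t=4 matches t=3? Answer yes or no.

t=1: a0@(1,2):B a1@(0,0):A a2@(3,4):A a3@(0,1):B a4@(0,2):B a5@(0,3):A a6@(2,2):B
t=2: (unchanged — steady state)

yes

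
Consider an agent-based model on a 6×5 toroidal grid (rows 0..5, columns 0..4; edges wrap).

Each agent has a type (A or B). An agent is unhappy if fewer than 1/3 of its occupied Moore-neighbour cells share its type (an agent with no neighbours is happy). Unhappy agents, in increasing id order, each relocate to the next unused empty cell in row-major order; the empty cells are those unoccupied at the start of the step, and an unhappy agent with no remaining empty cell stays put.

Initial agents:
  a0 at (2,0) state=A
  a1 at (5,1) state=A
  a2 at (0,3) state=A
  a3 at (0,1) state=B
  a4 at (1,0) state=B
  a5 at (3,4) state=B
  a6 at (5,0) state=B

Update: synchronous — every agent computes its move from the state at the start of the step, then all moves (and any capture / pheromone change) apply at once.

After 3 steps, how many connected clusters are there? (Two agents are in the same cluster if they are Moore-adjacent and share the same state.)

t=1: a0@(0,0):A a1@(0,2):A a2@(0,3):A a3@(0,1):B a4@(1,0):B a5@(0,4):B a6@(5,0):B
t=2: a0@(1,1):A a1@(0,2):A a2@(0,3):A a3@(0,1):B a4@(1,0):B a5@(0,4):B a6@(5,0):B
t=3: (unchanged — steady state)

2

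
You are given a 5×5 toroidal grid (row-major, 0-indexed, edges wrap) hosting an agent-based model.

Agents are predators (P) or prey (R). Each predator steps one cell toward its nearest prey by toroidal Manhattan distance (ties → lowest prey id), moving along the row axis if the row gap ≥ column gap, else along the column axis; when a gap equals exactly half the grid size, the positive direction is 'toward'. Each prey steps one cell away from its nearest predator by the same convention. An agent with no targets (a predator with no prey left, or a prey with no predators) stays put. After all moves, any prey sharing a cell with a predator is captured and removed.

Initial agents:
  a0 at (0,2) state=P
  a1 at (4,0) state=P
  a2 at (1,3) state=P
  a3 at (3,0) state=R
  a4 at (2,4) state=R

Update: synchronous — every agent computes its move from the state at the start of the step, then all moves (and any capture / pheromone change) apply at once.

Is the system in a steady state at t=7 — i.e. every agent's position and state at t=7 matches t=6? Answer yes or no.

t=1: a0@(4,2):P a1@(3,0):P a2@(2,3):P a3@(2,0):R a4@(3,4):R
t=2: a0@(4,3):P a1@(2,0):P a2@(2,4):P a3@(1,0):R a4@(3,3):R
t=3: a0@(3,3):P a1@(1,0):P a2@(1,4):P a3@(0,0):R a4@(2,3):R
t=4: a0@(2,3):P a1@(0,0):P a2@(0,4):P a3@(4,0):R a4@(1,3):R
t=5: a0@(1,3):P a1@(4,0):P a2@(4,4):P a3@(3,0):R a4@(0,3):R
t=6: a0@(0,3):P a1@(3,0):P a2@(3,4):P a3@(2,0):R a4@(4,3):R
t=7: a0@(4,3):P a1@(2,0):P a2@(2,4):P a3@(1,0):R a4@(3,3):R

no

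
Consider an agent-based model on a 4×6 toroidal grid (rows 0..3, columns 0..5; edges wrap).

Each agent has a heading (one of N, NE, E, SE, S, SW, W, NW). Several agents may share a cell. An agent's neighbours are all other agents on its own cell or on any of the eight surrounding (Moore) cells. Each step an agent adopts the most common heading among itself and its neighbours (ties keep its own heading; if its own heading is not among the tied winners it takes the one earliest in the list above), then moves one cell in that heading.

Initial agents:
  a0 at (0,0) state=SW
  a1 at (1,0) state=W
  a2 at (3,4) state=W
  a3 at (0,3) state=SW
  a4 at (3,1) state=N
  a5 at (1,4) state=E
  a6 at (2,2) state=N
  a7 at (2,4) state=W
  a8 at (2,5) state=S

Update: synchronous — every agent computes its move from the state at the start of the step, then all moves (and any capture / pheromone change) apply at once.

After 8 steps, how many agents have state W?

t=1: a0@(1,5):SW a1@(1,5):W a2@(3,3):W a3@(1,2):SW a4@(2,1):N a5@(1,5):E a6@(1,2):N a7@(2,3):W a8@(2,4):W
t=2: a0@(1,4):W a1@(1,4):W a2@(3,2):W a3@(0,2):N a4@(1,1):N a5@(1,4):W a6@(0,2):N a7@(2,2):W a8@(2,3):W
t=3: a0@(1,3):W a1@(1,3):W a2@(3,1):W a3@(3,2):N a4@(0,1):N a5@(1,3):W a6@(3,2):N a7@(2,1):W a8@(2,2):W
t=4: a0@(1,2):W a1@(1,2):W a2@(3,0):W a3@(2,2):N a4@(3,1):N a5@(1,2):W a6@(2,2):N a7@(2,0):W a8@(2,1):W
t=5: a0@(1,1):W a1@(1,1):W a2@(3,5):W a3@(2,1):W a4@(2,1):N a5@(1,1):W a6@(2,1):W a7@(2,5):W a8@(2,0):W
t=6: a0@(1,0):W a1@(1,0):W a2@(3,4):W a3@(2,0):W a4@(2,0):W a5@(1,0):W a6@(2,0):W a7@(2,4):W a8@(2,5):W
t=7: a0@(1,5):W a1@(1,5):W a2@(3,3):W a3@(2,5):W a4@(2,5):W a5@(1,5):W a6@(2,5):W a7@(2,3):W a8@(2,4):W
t=8: a0@(1,4):W a1@(1,4):W a2@(3,2):W a3@(2,4):W a4@(2,4):W a5@(1,4):W a6@(2,4):W a7@(2,2):W a8@(2,3):W

9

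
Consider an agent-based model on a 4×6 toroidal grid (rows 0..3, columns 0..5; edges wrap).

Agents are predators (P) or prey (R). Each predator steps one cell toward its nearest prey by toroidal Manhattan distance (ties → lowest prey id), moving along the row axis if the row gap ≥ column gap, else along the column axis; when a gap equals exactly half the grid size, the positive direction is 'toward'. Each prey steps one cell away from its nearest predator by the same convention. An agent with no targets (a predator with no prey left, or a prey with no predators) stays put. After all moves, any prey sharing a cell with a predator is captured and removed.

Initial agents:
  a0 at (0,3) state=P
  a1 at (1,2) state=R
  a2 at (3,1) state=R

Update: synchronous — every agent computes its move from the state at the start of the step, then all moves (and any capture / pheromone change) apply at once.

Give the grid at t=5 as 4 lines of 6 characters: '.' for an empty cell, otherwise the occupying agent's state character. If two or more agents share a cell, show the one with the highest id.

t=1: a0@(1,3):P a1@(2,2):R a2@(3,0):R
t=2: a0@(2,3):P a1@(3,2):R a2@(3,5):R
t=3: a0@(3,3):P a1@(0,2):R a2@(3,0):R
t=4: a0@(0,3):P a1@(1,2):R a2@(3,5):R
t=5: a0@(1,3):P a1@(2,2):R a2@(3,0):R

......
...P..
..R...
R.....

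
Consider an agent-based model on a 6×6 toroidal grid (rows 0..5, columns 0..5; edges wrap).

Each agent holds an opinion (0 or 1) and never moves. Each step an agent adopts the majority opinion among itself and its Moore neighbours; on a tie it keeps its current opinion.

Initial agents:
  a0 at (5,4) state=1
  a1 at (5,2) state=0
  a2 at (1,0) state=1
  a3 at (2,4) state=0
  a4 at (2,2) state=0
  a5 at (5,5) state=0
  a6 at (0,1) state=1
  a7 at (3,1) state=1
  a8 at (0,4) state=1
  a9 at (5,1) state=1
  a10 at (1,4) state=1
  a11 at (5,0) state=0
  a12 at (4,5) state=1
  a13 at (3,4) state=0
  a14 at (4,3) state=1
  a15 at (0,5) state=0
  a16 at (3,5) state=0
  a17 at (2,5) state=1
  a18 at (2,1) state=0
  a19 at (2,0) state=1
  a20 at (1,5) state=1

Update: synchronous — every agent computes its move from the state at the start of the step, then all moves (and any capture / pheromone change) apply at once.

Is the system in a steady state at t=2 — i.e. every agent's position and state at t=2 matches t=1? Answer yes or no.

no

t=1: a0@(5,4):1 a1@(5,2):1 a2@(1,0):1 a3@(2,4):0 a4@(2,2):0 a5@(5,5):0 a6@(0,1):1 a7@(3,1):1 a8@(0,4):1 a9@(5,1):1 a10@(1,4):1 a11@(5,0):0 a12@(4,5):0 a13@(3,4):0 a14@(4,3):1 a15@(0,5):1 a16@(3,5):0 a17@(2,5):1 a18@(2,1):1 a19@(2,0):1 a20@(1,5):1
t=2: a0@(5,4):1 a1@(5,2):1 a2@(1,0):1 a3@(2,4):0 a4@(2,2):1 a5@(5,5):0 a6@(0,1):1 a7@(3,1):1 a8@(0,4):1 a9@(5,1):1 a10@(1,4):1 a11@(5,0):0 a12@(4,5):0 a13@(3,4):0 a14@(4,3):1 a15@(0,5):1 a16@(3,5):0 a17@(2,5):1 a18@(2,1):1 a19@(2,0):1 a20@(1,5):1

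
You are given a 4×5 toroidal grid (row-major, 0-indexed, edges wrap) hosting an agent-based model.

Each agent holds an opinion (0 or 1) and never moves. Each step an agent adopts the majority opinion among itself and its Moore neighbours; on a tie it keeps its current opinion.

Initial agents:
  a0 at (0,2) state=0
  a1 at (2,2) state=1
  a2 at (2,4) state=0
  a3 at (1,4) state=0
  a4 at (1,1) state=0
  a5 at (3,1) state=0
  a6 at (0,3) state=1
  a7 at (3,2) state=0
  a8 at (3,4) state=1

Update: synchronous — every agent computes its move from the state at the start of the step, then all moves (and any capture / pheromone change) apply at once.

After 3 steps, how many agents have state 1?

0

t=1: a0@(0,2):0 a1@(2,2):0 a2@(2,4):0 a3@(1,4):0 a4@(1,1):0 a5@(3,1):0 a6@(0,3):0 a7@(3,2):0 a8@(3,4):1
t=2: a0@(0,2):0 a1@(2,2):0 a2@(2,4):0 a3@(1,4):0 a4@(1,1):0 a5@(3,1):0 a6@(0,3):0 a7@(3,2):0 a8@(3,4):0
t=3: (unchanged — steady state)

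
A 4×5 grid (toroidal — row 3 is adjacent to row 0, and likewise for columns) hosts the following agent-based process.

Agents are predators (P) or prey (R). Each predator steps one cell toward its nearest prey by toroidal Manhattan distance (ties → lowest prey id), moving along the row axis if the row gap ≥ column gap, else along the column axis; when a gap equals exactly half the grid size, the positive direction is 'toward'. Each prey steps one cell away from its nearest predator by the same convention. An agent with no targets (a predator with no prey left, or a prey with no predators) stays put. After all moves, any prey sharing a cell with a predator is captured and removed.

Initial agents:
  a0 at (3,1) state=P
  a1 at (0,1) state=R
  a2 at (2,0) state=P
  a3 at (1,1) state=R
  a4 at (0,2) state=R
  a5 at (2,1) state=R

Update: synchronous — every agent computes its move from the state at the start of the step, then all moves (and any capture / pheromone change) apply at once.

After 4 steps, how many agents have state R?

3

t=1: a0@(0,1):P a1@(1,1):R a2@(2,1):P a4@(1,2):R a5@(1,1):R
t=2: a0@(1,1):P a1@(2,1):R a2@(1,1):P a4@(2,2):R a5@(2,1):R
t=3: a0@(2,1):P a1@(3,1):R a2@(2,1):P a4@(3,2):R a5@(3,1):R
t=4: a0@(3,1):P a1@(0,1):R a2@(3,1):P a4@(0,2):R a5@(0,1):R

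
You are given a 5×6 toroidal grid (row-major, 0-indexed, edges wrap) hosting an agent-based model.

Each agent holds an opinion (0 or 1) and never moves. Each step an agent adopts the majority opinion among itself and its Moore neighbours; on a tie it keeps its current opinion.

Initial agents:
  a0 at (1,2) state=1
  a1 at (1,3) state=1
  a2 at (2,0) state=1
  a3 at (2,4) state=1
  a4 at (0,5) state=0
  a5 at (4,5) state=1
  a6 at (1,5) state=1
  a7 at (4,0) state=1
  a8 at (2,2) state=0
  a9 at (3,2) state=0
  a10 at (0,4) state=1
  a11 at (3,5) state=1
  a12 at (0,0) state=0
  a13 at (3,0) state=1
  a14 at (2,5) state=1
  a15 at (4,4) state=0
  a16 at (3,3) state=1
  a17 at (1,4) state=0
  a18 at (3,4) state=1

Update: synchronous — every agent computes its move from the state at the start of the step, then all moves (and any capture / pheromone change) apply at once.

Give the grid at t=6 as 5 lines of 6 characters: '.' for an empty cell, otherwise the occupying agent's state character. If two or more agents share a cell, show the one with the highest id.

1...11
..1111
1.1.11
1.1111
1...11

t=1: a0@(1,2):1 a1@(1,3):1 a2@(2,0):1 a3@(2,4):1 a4@(0,5):0 a5@(4,5):1 a6@(1,5):1 a7@(4,0):1 a8@(2,2):1 a9@(3,2):0 a10@(0,4):1 a11@(3,5):1 a12@(0,0):1 a13@(3,0):1 a14@(2,5):1 a15@(4,4):1 a16@(3,3):1 a17@(1,4):1 a18@(3,4):1
t=2: a0@(1,2):1 a1@(1,3):1 a2@(2,0):1 a3@(2,4):1 a4@(0,5):1 a5@(4,5):1 a6@(1,5):1 a7@(4,0):1 a8@(2,2):1 a9@(3,2):1 a10@(0,4):1 a11@(3,5):1 a12@(0,0):1 a13@(3,0):1 a14@(2,5):1 a15@(4,4):1 a16@(3,3):1 a17@(1,4):1 a18@(3,4):1
t=3: (unchanged — steady state)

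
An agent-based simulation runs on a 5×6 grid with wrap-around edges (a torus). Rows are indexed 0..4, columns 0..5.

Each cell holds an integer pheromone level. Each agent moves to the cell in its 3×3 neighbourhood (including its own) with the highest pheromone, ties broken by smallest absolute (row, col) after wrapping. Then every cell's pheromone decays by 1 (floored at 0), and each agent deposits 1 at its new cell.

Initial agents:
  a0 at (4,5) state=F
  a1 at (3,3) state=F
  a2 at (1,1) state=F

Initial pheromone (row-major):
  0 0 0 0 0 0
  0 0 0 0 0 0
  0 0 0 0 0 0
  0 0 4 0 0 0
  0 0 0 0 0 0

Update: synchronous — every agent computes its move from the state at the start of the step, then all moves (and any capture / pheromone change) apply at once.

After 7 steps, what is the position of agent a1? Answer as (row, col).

(3, 2)

t=1: a0@(0,0) a1@(3,2) a2@(0,0) | pheromone: 2 0 0 0 0 0 / 0 0 0 0 0 0 / 0 0 0 0 0 0 / 0 0 4 0 0 0 / 0 0 0 0 0 0
t=2: a0@(0,0) a1@(3,2) a2@(0,0) | pheromone: 3 0 0 0 0 0 / 0 0 0 0 0 0 / 0 0 0 0 0 0 / 0 0 4 0 0 0 / 0 0 0 0 0 0
t=3: a0@(0,0) a1@(3,2) a2@(0,0) | pheromone: 4 0 0 0 0 0 / 0 0 0 0 0 0 / 0 0 0 0 0 0 / 0 0 4 0 0 0 / 0 0 0 0 0 0
t=4: a0@(0,0) a1@(3,2) a2@(0,0) | pheromone: 5 0 0 0 0 0 / 0 0 0 0 0 0 / 0 0 0 0 0 0 / 0 0 4 0 0 0 / 0 0 0 0 0 0
t=5: a0@(0,0) a1@(3,2) a2@(0,0) | pheromone: 6 0 0 0 0 0 / 0 0 0 0 0 0 / 0 0 0 0 0 0 / 0 0 4 0 0 0 / 0 0 0 0 0 0
t=6: a0@(0,0) a1@(3,2) a2@(0,0) | pheromone: 7 0 0 0 0 0 / 0 0 0 0 0 0 / 0 0 0 0 0 0 / 0 0 4 0 0 0 / 0 0 0 0 0 0
t=7: a0@(0,0) a1@(3,2) a2@(0,0) | pheromone: 8 0 0 0 0 0 / 0 0 0 0 0 0 / 0 0 0 0 0 0 / 0 0 4 0 0 0 / 0 0 0 0 0 0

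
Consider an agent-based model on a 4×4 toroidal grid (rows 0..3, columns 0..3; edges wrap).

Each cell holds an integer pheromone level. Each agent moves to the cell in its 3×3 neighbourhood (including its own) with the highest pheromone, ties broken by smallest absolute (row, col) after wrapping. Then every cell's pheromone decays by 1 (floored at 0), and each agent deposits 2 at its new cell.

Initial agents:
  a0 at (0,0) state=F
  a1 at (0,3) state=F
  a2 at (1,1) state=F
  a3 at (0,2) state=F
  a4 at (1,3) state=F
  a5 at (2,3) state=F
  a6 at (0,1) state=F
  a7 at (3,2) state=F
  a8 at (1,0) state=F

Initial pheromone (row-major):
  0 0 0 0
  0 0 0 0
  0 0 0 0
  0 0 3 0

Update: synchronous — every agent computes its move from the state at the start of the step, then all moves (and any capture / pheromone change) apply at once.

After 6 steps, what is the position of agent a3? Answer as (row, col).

t=1: a0@(0,0) a1@(3,2) a2@(0,0) a3@(3,2) a4@(0,0) a5@(3,2) a6@(3,2) a7@(3,2) a8@(0,0) | pheromone: 8 0 0 0 / 0 0 0 0 / 0 0 0 0 / 0 0 12 0
t=2: a0@(0,0) a1@(3,2) a2@(0,0) a3@(3,2) a4@(0,0) a5@(3,2) a6@(3,2) a7@(3,2) a8@(0,0) | pheromone: 15 0 0 0 / 0 0 0 0 / 0 0 0 0 / 0 0 21 0
t=3: a0@(0,0) a1@(3,2) a2@(0,0) a3@(3,2) a4@(0,0) a5@(3,2) a6@(3,2) a7@(3,2) a8@(0,0) | pheromone: 22 0 0 0 / 0 0 0 0 / 0 0 0 0 / 0 0 30 0
t=4: a0@(0,0) a1@(3,2) a2@(0,0) a3@(3,2) a4@(0,0) a5@(3,2) a6@(3,2) a7@(3,2) a8@(0,0) | pheromone: 29 0 0 0 / 0 0 0 0 / 0 0 0 0 / 0 0 39 0
t=5: a0@(0,0) a1@(3,2) a2@(0,0) a3@(3,2) a4@(0,0) a5@(3,2) a6@(3,2) a7@(3,2) a8@(0,0) | pheromone: 36 0 0 0 / 0 0 0 0 / 0 0 0 0 / 0 0 48 0
t=6: a0@(0,0) a1@(3,2) a2@(0,0) a3@(3,2) a4@(0,0) a5@(3,2) a6@(3,2) a7@(3,2) a8@(0,0) | pheromone: 43 0 0 0 / 0 0 0 0 / 0 0 0 0 / 0 0 57 0

(3, 2)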